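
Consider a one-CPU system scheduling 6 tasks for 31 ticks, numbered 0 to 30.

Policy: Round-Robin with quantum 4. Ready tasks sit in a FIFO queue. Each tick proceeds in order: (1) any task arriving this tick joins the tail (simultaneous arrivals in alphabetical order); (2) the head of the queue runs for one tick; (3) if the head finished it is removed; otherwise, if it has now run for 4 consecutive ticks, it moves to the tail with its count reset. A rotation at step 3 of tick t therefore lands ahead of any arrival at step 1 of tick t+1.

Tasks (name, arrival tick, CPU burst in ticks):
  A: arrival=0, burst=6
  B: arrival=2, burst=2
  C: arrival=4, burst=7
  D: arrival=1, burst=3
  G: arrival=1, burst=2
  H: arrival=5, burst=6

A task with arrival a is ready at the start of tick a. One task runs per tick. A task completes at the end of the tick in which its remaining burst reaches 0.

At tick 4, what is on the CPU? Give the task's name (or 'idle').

running at tick 4 = D

t=0: queue=[A] q_used=0 → run A
t=1: queue=[A,D,G] q_used=1 → run A
t=2: queue=[A,D,G,B] q_used=2 → run A
t=3: queue=[A,D,G,B] q_used=3 → run A
t=4: queue=[D,G,B,A,C] q_used=0 → run D
t=5: queue=[D,G,B,A,C,H] q_used=1 → run D
t=6: queue=[D,G,B,A,C,H] q_used=2 → run D
t=7: queue=[G,B,A,C,H] q_used=0 → run G
t=8: queue=[G,B,A,C,H] q_used=1 → run G
t=9: queue=[B,A,C,H] q_used=0 → run B
t=10: queue=[B,A,C,H] q_used=1 → run B
t=11: queue=[A,C,H] q_used=0 → run A
t=12: queue=[A,C,H] q_used=1 → run A
t=13: queue=[C,H] q_used=0 → run C
t=14: queue=[C,H] q_used=1 → run C
t=15: queue=[C,H] q_used=2 → run C
t=16: queue=[C,H] q_used=3 → run C
t=17: queue=[H,C] q_used=0 → run H
t=18: queue=[H,C] q_used=1 → run H
t=19: queue=[H,C] q_used=2 → run H
t=20: queue=[H,C] q_used=3 → run H
t=21: queue=[C,H] q_used=0 → run C
t=22: queue=[C,H] q_used=1 → run C
t=23: queue=[C,H] q_used=2 → run C
t=24: queue=[H] q_used=0 → run H
t=25: queue=[H] q_used=1 → run H
t=26: (idle)
t=27: (idle)
t=28: (idle)
t=29: (idle)
t=30: (idle)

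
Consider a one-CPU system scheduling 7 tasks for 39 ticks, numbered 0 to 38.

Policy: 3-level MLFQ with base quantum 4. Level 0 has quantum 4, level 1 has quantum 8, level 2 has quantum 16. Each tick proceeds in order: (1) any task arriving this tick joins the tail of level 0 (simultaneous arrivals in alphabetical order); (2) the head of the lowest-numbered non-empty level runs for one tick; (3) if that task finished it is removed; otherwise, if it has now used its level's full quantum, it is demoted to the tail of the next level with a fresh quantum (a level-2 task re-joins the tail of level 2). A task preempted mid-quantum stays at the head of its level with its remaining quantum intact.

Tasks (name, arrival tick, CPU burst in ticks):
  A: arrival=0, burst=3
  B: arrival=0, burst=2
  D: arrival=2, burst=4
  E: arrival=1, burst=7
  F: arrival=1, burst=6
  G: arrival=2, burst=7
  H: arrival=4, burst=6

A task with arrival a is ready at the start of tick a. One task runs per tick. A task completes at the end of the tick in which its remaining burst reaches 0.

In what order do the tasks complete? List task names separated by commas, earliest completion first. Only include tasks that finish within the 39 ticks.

t=0: L0/L1/L2 = AB/-/- → run A
t=1: L0/L1/L2 = ABEF/-/- → run A
t=2: L0/L1/L2 = ABEFDG/-/- → run A
t=3: L0/L1/L2 = BEFDG/-/- → run B
t=4: L0/L1/L2 = BEFDGH/-/- → run B
t=5: L0/L1/L2 = EFDGH/-/- → run E
t=6: L0/L1/L2 = EFDGH/-/- → run E
t=7: L0/L1/L2 = EFDGH/-/- → run E
t=8: L0/L1/L2 = EFDGH/-/- → run E
t=9: L0/L1/L2 = FDGH/E/- → run F
t=10: L0/L1/L2 = FDGH/E/- → run F
t=11: L0/L1/L2 = FDGH/E/- → run F
t=12: L0/L1/L2 = FDGH/E/- → run F
t=13: L0/L1/L2 = DGH/EF/- → run D
t=14: L0/L1/L2 = DGH/EF/- → run D
t=15: L0/L1/L2 = DGH/EF/- → run D
t=16: L0/L1/L2 = DGH/EF/- → run D
t=17: L0/L1/L2 = GH/EF/- → run G
t=18: L0/L1/L2 = GH/EF/- → run G
t=19: L0/L1/L2 = GH/EF/- → run G
t=20: L0/L1/L2 = GH/EF/- → run G
t=21: L0/L1/L2 = H/EFG/- → run H
t=22: L0/L1/L2 = H/EFG/- → run H
t=23: L0/L1/L2 = H/EFG/- → run H
t=24: L0/L1/L2 = H/EFG/- → run H
t=25: L0/L1/L2 = -/EFGH/- → run E
t=26: L0/L1/L2 = -/EFGH/- → run E
t=27: L0/L1/L2 = -/EFGH/- → run E
t=28: L0/L1/L2 = -/FGH/- → run F
t=29: L0/L1/L2 = -/FGH/- → run F
t=30: L0/L1/L2 = -/GH/- → run G
t=31: L0/L1/L2 = -/GH/- → run G
t=32: L0/L1/L2 = -/GH/- → run G
t=33: L0/L1/L2 = -/H/- → run H
t=34: L0/L1/L2 = -/H/- → run H
t=35: (idle)
t=36: (idle)
t=37: (idle)
t=38: (idle)

completion order = A, B, D, E, F, G, H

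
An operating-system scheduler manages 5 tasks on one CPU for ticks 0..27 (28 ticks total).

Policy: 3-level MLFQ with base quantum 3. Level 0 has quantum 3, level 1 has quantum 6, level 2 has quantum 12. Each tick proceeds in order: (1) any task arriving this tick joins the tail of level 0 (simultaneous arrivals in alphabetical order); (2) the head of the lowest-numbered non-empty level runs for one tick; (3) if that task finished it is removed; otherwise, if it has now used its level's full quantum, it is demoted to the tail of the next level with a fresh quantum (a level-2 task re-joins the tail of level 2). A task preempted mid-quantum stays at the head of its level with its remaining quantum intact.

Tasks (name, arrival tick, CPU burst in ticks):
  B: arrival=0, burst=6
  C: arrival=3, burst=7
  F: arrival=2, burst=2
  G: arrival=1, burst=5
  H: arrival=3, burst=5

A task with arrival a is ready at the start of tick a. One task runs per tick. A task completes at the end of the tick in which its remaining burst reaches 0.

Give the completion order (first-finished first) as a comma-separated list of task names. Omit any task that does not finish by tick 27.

t=0: L0/L1/L2 = B/-/- → run B
t=1: L0/L1/L2 = BG/-/- → run B
t=2: L0/L1/L2 = BGF/-/- → run B
t=3: L0/L1/L2 = GFCH/B/- → run G
t=4: L0/L1/L2 = GFCH/B/- → run G
t=5: L0/L1/L2 = GFCH/B/- → run G
t=6: L0/L1/L2 = FCH/BG/- → run F
t=7: L0/L1/L2 = FCH/BG/- → run F
t=8: L0/L1/L2 = CH/BG/- → run C
t=9: L0/L1/L2 = CH/BG/- → run C
t=10: L0/L1/L2 = CH/BG/- → run C
t=11: L0/L1/L2 = H/BGC/- → run H
t=12: L0/L1/L2 = H/BGC/- → run H
t=13: L0/L1/L2 = H/BGC/- → run H
t=14: L0/L1/L2 = -/BGCH/- → run B
t=15: L0/L1/L2 = -/BGCH/- → run B
t=16: L0/L1/L2 = -/BGCH/- → run B
t=17: L0/L1/L2 = -/GCH/- → run G
t=18: L0/L1/L2 = -/GCH/- → run G
t=19: L0/L1/L2 = -/CH/- → run C
t=20: L0/L1/L2 = -/CH/- → run C
t=21: L0/L1/L2 = -/CH/- → run C
t=22: L0/L1/L2 = -/CH/- → run C
t=23: L0/L1/L2 = -/H/- → run H
t=24: L0/L1/L2 = -/H/- → run H
t=25: (idle)
t=26: (idle)
t=27: (idle)

completion order = F, B, G, C, H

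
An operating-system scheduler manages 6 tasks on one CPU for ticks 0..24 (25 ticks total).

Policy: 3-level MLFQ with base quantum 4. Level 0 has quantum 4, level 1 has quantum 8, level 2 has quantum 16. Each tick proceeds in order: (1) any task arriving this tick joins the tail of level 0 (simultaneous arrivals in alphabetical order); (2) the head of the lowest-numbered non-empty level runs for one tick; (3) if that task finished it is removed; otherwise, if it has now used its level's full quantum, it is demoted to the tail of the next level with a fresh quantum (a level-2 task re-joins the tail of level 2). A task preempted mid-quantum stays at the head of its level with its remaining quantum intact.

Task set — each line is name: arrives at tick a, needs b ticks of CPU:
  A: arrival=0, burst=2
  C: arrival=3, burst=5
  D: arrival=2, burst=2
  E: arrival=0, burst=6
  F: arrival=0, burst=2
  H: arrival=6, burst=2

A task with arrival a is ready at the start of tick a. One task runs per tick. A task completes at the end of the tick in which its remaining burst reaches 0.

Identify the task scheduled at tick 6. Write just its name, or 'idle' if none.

running at tick 6 = F

t=0: L0/L1/L2 = AEF/-/- → run A
t=1: L0/L1/L2 = AEF/-/- → run A
t=2: L0/L1/L2 = EFD/-/- → run E
t=3: L0/L1/L2 = EFDC/-/- → run E
t=4: L0/L1/L2 = EFDC/-/- → run E
t=5: L0/L1/L2 = EFDC/-/- → run E
t=6: L0/L1/L2 = FDCH/E/- → run F
t=7: L0/L1/L2 = FDCH/E/- → run F
t=8: L0/L1/L2 = DCH/E/- → run D
t=9: L0/L1/L2 = DCH/E/- → run D
t=10: L0/L1/L2 = CH/E/- → run C
t=11: L0/L1/L2 = CH/E/- → run C
t=12: L0/L1/L2 = CH/E/- → run C
t=13: L0/L1/L2 = CH/E/- → run C
t=14: L0/L1/L2 = H/EC/- → run H
t=15: L0/L1/L2 = H/EC/- → run H
t=16: L0/L1/L2 = -/EC/- → run E
t=17: L0/L1/L2 = -/EC/- → run E
t=18: L0/L1/L2 = -/C/- → run C
t=19: (idle)
t=20: (idle)
t=21: (idle)
t=22: (idle)
t=23: (idle)
t=24: (idle)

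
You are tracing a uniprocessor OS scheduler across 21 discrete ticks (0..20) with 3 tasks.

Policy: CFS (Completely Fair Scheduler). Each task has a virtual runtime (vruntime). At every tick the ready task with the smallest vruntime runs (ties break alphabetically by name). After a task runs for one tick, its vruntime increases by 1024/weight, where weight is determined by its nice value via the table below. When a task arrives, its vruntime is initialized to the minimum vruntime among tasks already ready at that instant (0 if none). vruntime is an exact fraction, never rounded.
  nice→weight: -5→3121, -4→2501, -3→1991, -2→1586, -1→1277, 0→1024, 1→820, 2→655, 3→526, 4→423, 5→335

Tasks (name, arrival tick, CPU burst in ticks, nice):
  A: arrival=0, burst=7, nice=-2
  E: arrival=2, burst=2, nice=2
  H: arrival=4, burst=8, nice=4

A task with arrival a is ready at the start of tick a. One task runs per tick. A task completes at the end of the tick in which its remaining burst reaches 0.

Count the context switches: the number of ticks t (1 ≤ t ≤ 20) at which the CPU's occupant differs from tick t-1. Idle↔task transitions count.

t=0: vr[A=0] → run A
t=1: vr[A=512/793] → run A
t=2: vr[A=1024/793 E=1024/793] → run A
t=3: vr[A=1536/793 E=1024/793] → run E
t=4: vr[A=1536/793 E=1482752/519415 H=1536/793] → run A
t=5: vr[A=2048/793 E=1482752/519415 H=1536/793] → run H
t=6: vr[A=2048/793 E=1482752/519415 H=1461760/335439] → run A
t=7: vr[A=2560/793 E=1482752/519415 H=1461760/335439] → run E
t=8: vr[A=2560/793 H=1461760/335439] → run A
t=9: vr[A=3072/793 H=1461760/335439] → run A
t=10: vr[H=1461760/335439] → run H
t=11: vr[H=2273792/335439] → run H
t=12: vr[H=1028608/111813] → run H
t=13: vr[H=3897856/335439] → run H
t=14: vr[H=4709888/335439] → run H
t=15: vr[H=1840640/111813] → run H
t=16: vr[H=6333952/335439] → run H
t=17: (idle)
t=18: (idle)
t=19: (idle)
t=20: (idle)

context switches = 8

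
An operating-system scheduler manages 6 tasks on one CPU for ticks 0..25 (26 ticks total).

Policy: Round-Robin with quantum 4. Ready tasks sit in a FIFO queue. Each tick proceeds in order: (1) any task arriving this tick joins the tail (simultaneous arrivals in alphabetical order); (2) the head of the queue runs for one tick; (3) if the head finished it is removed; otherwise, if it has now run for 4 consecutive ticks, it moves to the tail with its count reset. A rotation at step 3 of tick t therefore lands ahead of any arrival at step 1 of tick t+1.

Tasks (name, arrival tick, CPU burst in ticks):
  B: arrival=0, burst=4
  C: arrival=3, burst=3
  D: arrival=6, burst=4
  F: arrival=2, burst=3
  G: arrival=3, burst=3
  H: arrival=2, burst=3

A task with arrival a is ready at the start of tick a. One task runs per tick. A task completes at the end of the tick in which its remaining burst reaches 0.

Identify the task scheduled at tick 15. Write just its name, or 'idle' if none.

t=0: queue=[B] q_used=0 → run B
t=1: queue=[B] q_used=1 → run B
t=2: queue=[B,F,H] q_used=2 → run B
t=3: queue=[B,F,H,C,G] q_used=3 → run B
t=4: queue=[F,H,C,G] q_used=0 → run F
t=5: queue=[F,H,C,G] q_used=1 → run F
t=6: queue=[F,H,C,G,D] q_used=2 → run F
t=7: queue=[H,C,G,D] q_used=0 → run H
t=8: queue=[H,C,G,D] q_used=1 → run H
t=9: queue=[H,C,G,D] q_used=2 → run H
t=10: queue=[C,G,D] q_used=0 → run C
t=11: queue=[C,G,D] q_used=1 → run C
t=12: queue=[C,G,D] q_used=2 → run C
t=13: queue=[G,D] q_used=0 → run G
t=14: queue=[G,D] q_used=1 → run G
t=15: queue=[G,D] q_used=2 → run G
t=16: queue=[D] q_used=0 → run D
t=17: queue=[D] q_used=1 → run D
t=18: queue=[D] q_used=2 → run D
t=19: queue=[D] q_used=3 → run D
t=20: (idle)
t=21: (idle)
t=22: (idle)
t=23: (idle)
t=24: (idle)
t=25: (idle)

running at tick 15 = G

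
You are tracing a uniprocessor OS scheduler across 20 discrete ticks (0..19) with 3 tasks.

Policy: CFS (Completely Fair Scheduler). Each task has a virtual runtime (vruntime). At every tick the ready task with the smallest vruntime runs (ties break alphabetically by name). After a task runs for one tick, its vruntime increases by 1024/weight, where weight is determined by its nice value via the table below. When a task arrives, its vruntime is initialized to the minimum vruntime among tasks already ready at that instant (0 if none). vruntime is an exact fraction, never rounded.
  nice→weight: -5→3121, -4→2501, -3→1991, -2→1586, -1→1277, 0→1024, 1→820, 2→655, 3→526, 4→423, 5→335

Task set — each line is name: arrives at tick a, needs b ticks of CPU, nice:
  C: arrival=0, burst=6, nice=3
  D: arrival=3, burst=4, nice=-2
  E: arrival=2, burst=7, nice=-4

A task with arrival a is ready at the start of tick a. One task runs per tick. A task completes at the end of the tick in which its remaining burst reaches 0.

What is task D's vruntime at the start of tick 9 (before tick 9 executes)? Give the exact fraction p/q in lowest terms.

vruntime(D, start of tick 9) = 1081344/208559

t=0: vr[C=0] → run C
t=1: vr[C=512/263] → run C
t=2: vr[C=1024/263 E=1024/263] → run C
t=3: vr[C=1536/263 D=1024/263 E=1024/263] → run D
t=4: vr[C=1536/263 D=946688/208559 E=1024/263] → run E
t=5: vr[C=1536/263 D=946688/208559 E=2830336/657763] → run E
t=6: vr[C=1536/263 D=946688/208559 E=3099648/657763] → run D
t=7: vr[C=1536/263 D=1081344/208559 E=3099648/657763] → run E
t=8: vr[C=1536/263 D=1081344/208559 E=3368960/657763] → run E
t=9: vr[C=1536/263 D=1081344/208559 E=3638272/657763] → run D
t=10: vr[C=1536/263 D=1216000/208559 E=3638272/657763] → run E
t=11: vr[C=1536/263 D=1216000/208559 E=3907584/657763] → run D
t=12: vr[C=1536/263 E=3907584/657763] → run C
t=13: vr[C=2048/263 E=3907584/657763] → run E
t=14: vr[C=2048/263 E=4176896/657763] → run E
t=15: vr[C=2048/263] → run C
t=16: vr[C=2560/263] → run C
t=17: (idle)
t=18: (idle)
t=19: (idle)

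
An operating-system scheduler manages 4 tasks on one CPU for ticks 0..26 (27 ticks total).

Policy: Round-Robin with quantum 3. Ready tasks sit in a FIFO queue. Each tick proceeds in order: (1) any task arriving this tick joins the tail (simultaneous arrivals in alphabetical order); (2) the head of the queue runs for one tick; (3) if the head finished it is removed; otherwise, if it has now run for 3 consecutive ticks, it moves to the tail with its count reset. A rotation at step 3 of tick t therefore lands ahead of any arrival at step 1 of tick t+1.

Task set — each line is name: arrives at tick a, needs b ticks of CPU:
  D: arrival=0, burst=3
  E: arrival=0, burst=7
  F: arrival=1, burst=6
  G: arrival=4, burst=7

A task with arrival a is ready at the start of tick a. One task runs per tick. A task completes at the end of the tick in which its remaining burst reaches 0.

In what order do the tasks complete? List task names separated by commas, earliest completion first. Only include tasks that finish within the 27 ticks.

completion order = D, F, E, G

t=0: queue=[D,E] q_used=0 → run D
t=1: queue=[D,E,F] q_used=1 → run D
t=2: queue=[D,E,F] q_used=2 → run D
t=3: queue=[E,F] q_used=0 → run E
t=4: queue=[E,F,G] q_used=1 → run E
t=5: queue=[E,F,G] q_used=2 → run E
t=6: queue=[F,G,E] q_used=0 → run F
t=7: queue=[F,G,E] q_used=1 → run F
t=8: queue=[F,G,E] q_used=2 → run F
t=9: queue=[G,E,F] q_used=0 → run G
t=10: queue=[G,E,F] q_used=1 → run G
t=11: queue=[G,E,F] q_used=2 → run G
t=12: queue=[E,F,G] q_used=0 → run E
t=13: queue=[E,F,G] q_used=1 → run E
t=14: queue=[E,F,G] q_used=2 → run E
t=15: queue=[F,G,E] q_used=0 → run F
t=16: queue=[F,G,E] q_used=1 → run F
t=17: queue=[F,G,E] q_used=2 → run F
t=18: queue=[G,E] q_used=0 → run G
t=19: queue=[G,E] q_used=1 → run G
t=20: queue=[G,E] q_used=2 → run G
t=21: queue=[E,G] q_used=0 → run E
t=22: queue=[G] q_used=0 → run G
t=23: (idle)
t=24: (idle)
t=25: (idle)
t=26: (idle)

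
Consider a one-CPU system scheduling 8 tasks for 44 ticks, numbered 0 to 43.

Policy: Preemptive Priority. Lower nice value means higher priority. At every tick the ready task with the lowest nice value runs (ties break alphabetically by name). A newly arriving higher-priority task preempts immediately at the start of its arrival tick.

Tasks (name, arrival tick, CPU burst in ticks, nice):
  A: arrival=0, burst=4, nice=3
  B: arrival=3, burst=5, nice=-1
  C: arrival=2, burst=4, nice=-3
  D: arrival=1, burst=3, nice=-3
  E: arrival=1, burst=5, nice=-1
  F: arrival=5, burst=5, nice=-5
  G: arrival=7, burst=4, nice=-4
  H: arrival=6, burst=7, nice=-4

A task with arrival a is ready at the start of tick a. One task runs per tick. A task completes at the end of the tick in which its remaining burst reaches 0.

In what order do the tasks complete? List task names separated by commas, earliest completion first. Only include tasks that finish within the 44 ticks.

completion order = F, G, H, C, D, B, E, A

t=0: ready={A} → run A
t=1: ready={A,D,E} → run D
t=2: ready={A,C,D,E} → run C
t=3: ready={A,B,C,D,E} → run C
t=4: ready={A,B,C,D,E} → run C
t=5: ready={A,B,C,D,E,F} → run F
t=6: ready={A,B,C,D,E,F,H} → run F
t=7: ready={A,B,C,D,E,F,G,H} → run F
t=8: ready={A,B,C,D,E,F,G,H} → run F
t=9: ready={A,B,C,D,E,F,G,H} → run F
t=10: ready={A,B,C,D,E,G,H} → run G
t=11: ready={A,B,C,D,E,G,H} → run G
t=12: ready={A,B,C,D,E,G,H} → run G
t=13: ready={A,B,C,D,E,G,H} → run G
t=14: ready={A,B,C,D,E,H} → run H
t=15: ready={A,B,C,D,E,H} → run H
t=16: ready={A,B,C,D,E,H} → run H
t=17: ready={A,B,C,D,E,H} → run H
t=18: ready={A,B,C,D,E,H} → run H
t=19: ready={A,B,C,D,E,H} → run H
t=20: ready={A,B,C,D,E,H} → run H
t=21: ready={A,B,C,D,E} → run C
t=22: ready={A,B,D,E} → run D
t=23: ready={A,B,D,E} → run D
t=24: ready={A,B,E} → run B
t=25: ready={A,B,E} → run B
t=26: ready={A,B,E} → run B
t=27: ready={A,B,E} → run B
t=28: ready={A,B,E} → run B
t=29: ready={A,E} → run E
t=30: ready={A,E} → run E
t=31: ready={A,E} → run E
t=32: ready={A,E} → run E
t=33: ready={A,E} → run E
t=34: ready={A} → run A
t=35: ready={A} → run A
t=36: ready={A} → run A
t=37: (idle)
t=38: (idle)
t=39: (idle)
t=40: (idle)
t=41: (idle)
t=42: (idle)
t=43: (idle)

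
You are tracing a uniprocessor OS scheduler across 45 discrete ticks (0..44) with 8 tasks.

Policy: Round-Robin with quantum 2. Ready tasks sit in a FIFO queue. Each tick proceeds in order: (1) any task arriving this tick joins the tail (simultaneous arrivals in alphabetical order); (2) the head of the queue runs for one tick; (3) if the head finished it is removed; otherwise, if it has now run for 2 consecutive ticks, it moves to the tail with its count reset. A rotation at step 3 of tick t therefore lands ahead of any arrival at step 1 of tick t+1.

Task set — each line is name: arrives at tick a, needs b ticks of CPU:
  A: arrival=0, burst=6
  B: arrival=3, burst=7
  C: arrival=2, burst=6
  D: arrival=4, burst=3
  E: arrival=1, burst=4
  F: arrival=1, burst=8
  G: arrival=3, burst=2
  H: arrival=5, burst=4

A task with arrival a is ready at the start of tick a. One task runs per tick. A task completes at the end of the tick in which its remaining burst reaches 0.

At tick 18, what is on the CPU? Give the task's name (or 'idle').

running at tick 18 = H

t=0: queue=[A] q_used=0 → run A
t=1: queue=[A,E,F] q_used=1 → run A
t=2: queue=[E,F,A,C] q_used=0 → run E
t=3: queue=[E,F,A,C,B,G] q_used=1 → run E
t=4: queue=[F,A,C,B,G,E,D] q_used=0 → run F
t=5: queue=[F,A,C,B,G,E,D,H] q_used=1 → run F
t=6: queue=[A,C,B,G,E,D,H,F] q_used=0 → run A
t=7: queue=[A,C,B,G,E,D,H,F] q_used=1 → run A
t=8: queue=[C,B,G,E,D,H,F,A] q_used=0 → run C
t=9: queue=[C,B,G,E,D,H,F,A] q_used=1 → run C
t=10: queue=[B,G,E,D,H,F,A,C] q_used=0 → run B
t=11: queue=[B,G,E,D,H,F,A,C] q_used=1 → run B
t=12: queue=[G,E,D,H,F,A,C,B] q_used=0 → run G
t=13: queue=[G,E,D,H,F,A,C,B] q_used=1 → run G
t=14: queue=[E,D,H,F,A,C,B] q_used=0 → run E
t=15: queue=[E,D,H,F,A,C,B] q_used=1 → run E
t=16: queue=[D,H,F,A,C,B] q_used=0 → run D
t=17: queue=[D,H,F,A,C,B] q_used=1 → run D
t=18: queue=[H,F,A,C,B,D] q_used=0 → run H
t=19: queue=[H,F,A,C,B,D] q_used=1 → run H
t=20: queue=[F,A,C,B,D,H] q_used=0 → run F
t=21: queue=[F,A,C,B,D,H] q_used=1 → run F
t=22: queue=[A,C,B,D,H,F] q_used=0 → run A
t=23: queue=[A,C,B,D,H,F] q_used=1 → run A
t=24: queue=[C,B,D,H,F] q_used=0 → run C
t=25: queue=[C,B,D,H,F] q_used=1 → run C
t=26: queue=[B,D,H,F,C] q_used=0 → run B
t=27: queue=[B,D,H,F,C] q_used=1 → run B
t=28: queue=[D,H,F,C,B] q_used=0 → run D
t=29: queue=[H,F,C,B] q_used=0 → run H
t=30: queue=[H,F,C,B] q_used=1 → run H
t=31: queue=[F,C,B] q_used=0 → run F
t=32: queue=[F,C,B] q_used=1 → run F
t=33: queue=[C,B,F] q_used=0 → run C
t=34: queue=[C,B,F] q_used=1 → run C
t=35: queue=[B,F] q_used=0 → run B
t=36: queue=[B,F] q_used=1 → run B
t=37: queue=[F,B] q_used=0 → run F
t=38: queue=[F,B] q_used=1 → run F
t=39: queue=[B] q_used=0 → run B
t=40: (idle)
t=41: (idle)
t=42: (idle)
t=43: (idle)
t=44: (idle)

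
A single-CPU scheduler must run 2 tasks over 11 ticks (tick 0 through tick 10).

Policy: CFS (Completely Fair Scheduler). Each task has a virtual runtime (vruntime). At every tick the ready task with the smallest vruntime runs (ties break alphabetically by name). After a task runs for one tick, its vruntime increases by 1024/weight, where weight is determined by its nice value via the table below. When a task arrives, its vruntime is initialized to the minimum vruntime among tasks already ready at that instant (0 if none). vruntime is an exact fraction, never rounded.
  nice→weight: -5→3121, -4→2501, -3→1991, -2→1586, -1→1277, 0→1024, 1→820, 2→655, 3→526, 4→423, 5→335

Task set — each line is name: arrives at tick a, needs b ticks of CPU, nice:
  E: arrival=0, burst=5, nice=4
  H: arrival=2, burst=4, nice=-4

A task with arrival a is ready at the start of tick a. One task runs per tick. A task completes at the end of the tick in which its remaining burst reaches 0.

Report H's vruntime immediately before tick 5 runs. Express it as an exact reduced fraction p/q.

vruntime(H, start of tick 5) = 5988352/1057923

t=0: vr[E=0] → run E
t=1: vr[E=1024/423] → run E
t=2: vr[E=2048/423 H=2048/423] → run E
t=3: vr[E=1024/141 H=2048/423] → run H
t=4: vr[E=1024/141 H=5555200/1057923] → run H
t=5: vr[E=1024/141 H=5988352/1057923] → run H
t=6: vr[E=1024/141 H=6421504/1057923] → run H
t=7: vr[E=1024/141] → run E
t=8: vr[E=4096/423] → run E
t=9: (idle)
t=10: (idle)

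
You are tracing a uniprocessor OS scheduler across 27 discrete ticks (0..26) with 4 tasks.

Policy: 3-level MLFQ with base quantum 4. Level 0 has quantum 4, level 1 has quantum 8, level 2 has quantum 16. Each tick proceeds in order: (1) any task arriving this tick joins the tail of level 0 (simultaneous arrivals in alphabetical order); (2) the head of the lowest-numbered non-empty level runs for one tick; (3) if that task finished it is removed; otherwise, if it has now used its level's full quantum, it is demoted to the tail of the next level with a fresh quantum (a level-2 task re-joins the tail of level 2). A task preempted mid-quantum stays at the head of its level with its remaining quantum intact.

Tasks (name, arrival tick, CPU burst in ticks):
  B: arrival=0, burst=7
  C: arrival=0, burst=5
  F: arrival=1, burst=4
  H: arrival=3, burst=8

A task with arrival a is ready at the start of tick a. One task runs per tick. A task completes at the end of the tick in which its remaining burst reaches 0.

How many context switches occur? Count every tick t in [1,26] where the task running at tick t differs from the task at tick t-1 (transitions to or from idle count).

context switches = 7

t=0: L0/L1/L2 = BC/-/- → run B
t=1: L0/L1/L2 = BCF/-/- → run B
t=2: L0/L1/L2 = BCF/-/- → run B
t=3: L0/L1/L2 = BCFH/-/- → run B
t=4: L0/L1/L2 = CFH/B/- → run C
t=5: L0/L1/L2 = CFH/B/- → run C
t=6: L0/L1/L2 = CFH/B/- → run C
t=7: L0/L1/L2 = CFH/B/- → run C
t=8: L0/L1/L2 = FH/BC/- → run F
t=9: L0/L1/L2 = FH/BC/- → run F
t=10: L0/L1/L2 = FH/BC/- → run F
t=11: L0/L1/L2 = FH/BC/- → run F
t=12: L0/L1/L2 = H/BC/- → run H
t=13: L0/L1/L2 = H/BC/- → run H
t=14: L0/L1/L2 = H/BC/- → run H
t=15: L0/L1/L2 = H/BC/- → run H
t=16: L0/L1/L2 = -/BCH/- → run B
t=17: L0/L1/L2 = -/BCH/- → run B
t=18: L0/L1/L2 = -/BCH/- → run B
t=19: L0/L1/L2 = -/CH/- → run C
t=20: L0/L1/L2 = -/H/- → run H
t=21: L0/L1/L2 = -/H/- → run H
t=22: L0/L1/L2 = -/H/- → run H
t=23: L0/L1/L2 = -/H/- → run H
t=24: (idle)
t=25: (idle)
t=26: (idle)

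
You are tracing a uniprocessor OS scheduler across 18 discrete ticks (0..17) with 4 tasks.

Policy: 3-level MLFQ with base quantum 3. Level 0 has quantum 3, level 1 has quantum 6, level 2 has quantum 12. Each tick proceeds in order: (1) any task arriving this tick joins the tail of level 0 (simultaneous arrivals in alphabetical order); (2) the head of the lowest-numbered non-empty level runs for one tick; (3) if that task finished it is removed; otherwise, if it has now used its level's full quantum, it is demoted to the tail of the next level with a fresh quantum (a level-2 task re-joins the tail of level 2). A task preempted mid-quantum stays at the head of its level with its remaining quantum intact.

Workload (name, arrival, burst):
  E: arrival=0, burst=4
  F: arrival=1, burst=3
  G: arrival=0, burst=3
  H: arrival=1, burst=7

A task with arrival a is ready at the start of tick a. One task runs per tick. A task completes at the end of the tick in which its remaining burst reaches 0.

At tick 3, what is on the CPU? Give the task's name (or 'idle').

t=0: L0/L1/L2 = EG/-/- → run E
t=1: L0/L1/L2 = EGFH/-/- → run E
t=2: L0/L1/L2 = EGFH/-/- → run E
t=3: L0/L1/L2 = GFH/E/- → run G
t=4: L0/L1/L2 = GFH/E/- → run G
t=5: L0/L1/L2 = GFH/E/- → run G
t=6: L0/L1/L2 = FH/E/- → run F
t=7: L0/L1/L2 = FH/E/- → run F
t=8: L0/L1/L2 = FH/E/- → run F
t=9: L0/L1/L2 = H/E/- → run H
t=10: L0/L1/L2 = H/E/- → run H
t=11: L0/L1/L2 = H/E/- → run H
t=12: L0/L1/L2 = -/EH/- → run E
t=13: L0/L1/L2 = -/H/- → run H
t=14: L0/L1/L2 = -/H/- → run H
t=15: L0/L1/L2 = -/H/- → run H
t=16: L0/L1/L2 = -/H/- → run H
t=17: (idle)

running at tick 3 = G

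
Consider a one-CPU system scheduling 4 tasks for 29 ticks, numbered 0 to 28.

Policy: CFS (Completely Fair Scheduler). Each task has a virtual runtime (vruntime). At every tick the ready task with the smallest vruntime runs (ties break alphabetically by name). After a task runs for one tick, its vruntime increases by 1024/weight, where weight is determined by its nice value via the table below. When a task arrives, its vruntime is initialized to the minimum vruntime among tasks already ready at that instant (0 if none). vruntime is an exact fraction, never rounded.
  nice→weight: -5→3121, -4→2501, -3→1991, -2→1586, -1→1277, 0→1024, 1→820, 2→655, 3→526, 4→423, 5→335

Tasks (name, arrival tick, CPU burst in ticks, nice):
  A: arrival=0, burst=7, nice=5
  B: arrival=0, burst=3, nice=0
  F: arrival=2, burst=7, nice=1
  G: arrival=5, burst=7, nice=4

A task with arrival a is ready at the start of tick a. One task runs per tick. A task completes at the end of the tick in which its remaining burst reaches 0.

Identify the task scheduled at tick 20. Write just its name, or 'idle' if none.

running at tick 20 = G

t=0: vr[A=0 B=0] → run A
t=1: vr[A=1024/335 B=0] → run B
t=2: vr[A=1024/335 B=1 F=1] → run B
t=3: vr[A=1024/335 B=2 F=1] → run F
t=4: vr[A=1024/335 B=2 F=461/205] → run B
t=5: vr[A=1024/335 F=461/205 G=461/205] → run F
t=6: vr[A=1024/335 F=717/205 G=461/205] → run G
t=7: vr[A=1024/335 F=717/205 G=404923/86715] → run A
t=8: vr[A=2048/335 F=717/205 G=404923/86715] → run F
t=9: vr[A=2048/335 F=973/205 G=404923/86715] → run G
t=10: vr[A=2048/335 F=973/205 G=614843/86715] → run F
t=11: vr[A=2048/335 F=1229/205 G=614843/86715] → run F
t=12: vr[A=2048/335 F=297/41 G=614843/86715] → run A
t=13: vr[A=3072/335 F=297/41 G=614843/86715] → run G
t=14: vr[A=3072/335 F=297/41 G=274921/28905] → run F
t=15: vr[A=3072/335 F=1741/205 G=274921/28905] → run F
t=16: vr[A=3072/335 G=274921/28905] → run A
t=17: vr[A=4096/335 G=274921/28905] → run G
t=18: vr[A=4096/335 G=1034683/86715] → run G
t=19: vr[A=4096/335 G=1244603/86715] → run A
t=20: vr[A=1024/67 G=1244603/86715] → run G
t=21: vr[A=1024/67 G=484841/28905] → run A
t=22: vr[A=6144/335 G=484841/28905] → run G
t=23: vr[A=6144/335] → run A
t=24: (idle)
t=25: (idle)
t=26: (idle)
t=27: (idle)
t=28: (idle)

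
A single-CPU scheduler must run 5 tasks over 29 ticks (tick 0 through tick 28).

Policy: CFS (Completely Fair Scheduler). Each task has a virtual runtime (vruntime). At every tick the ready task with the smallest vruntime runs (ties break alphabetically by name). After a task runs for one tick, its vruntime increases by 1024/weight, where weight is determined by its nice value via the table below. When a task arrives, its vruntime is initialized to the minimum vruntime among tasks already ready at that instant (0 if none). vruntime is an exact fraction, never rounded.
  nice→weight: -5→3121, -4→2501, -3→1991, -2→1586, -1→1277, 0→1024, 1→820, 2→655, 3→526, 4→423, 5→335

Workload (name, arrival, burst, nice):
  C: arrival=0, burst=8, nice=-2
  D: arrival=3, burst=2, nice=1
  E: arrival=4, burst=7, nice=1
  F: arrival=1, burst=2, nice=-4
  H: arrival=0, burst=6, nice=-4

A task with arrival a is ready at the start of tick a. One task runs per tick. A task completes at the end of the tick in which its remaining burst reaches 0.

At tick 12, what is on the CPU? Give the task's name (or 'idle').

running at tick 12 = D

t=0: vr[C=0 H=0] → run C
t=1: vr[C=512/793 F=0 H=0] → run F
t=2: vr[C=512/793 F=1024/2501 H=0] → run H
t=3: vr[C=512/793 D=1024/2501 F=1024/2501 H=1024/2501] → run D
t=4: vr[C=512/793 D=20736/12505 E=1024/2501 F=1024/2501 H=1024/2501] → run E
t=5: vr[C=512/793 D=20736/12505 E=20736/12505 F=1024/2501 H=1024/2501] → run F
t=6: vr[C=512/793 D=20736/12505 E=20736/12505 H=1024/2501] → run H
t=7: vr[C=512/793 D=20736/12505 E=20736/12505 H=2048/2501] → run C
t=8: vr[C=1024/793 D=20736/12505 E=20736/12505 H=2048/2501] → run H
t=9: vr[C=1024/793 D=20736/12505 E=20736/12505 H=3072/2501] → run H
t=10: vr[C=1024/793 D=20736/12505 E=20736/12505 H=4096/2501] → run C
t=11: vr[C=1536/793 D=20736/12505 E=20736/12505 H=4096/2501] → run H
t=12: vr[C=1536/793 D=20736/12505 E=20736/12505 H=5120/2501] → run D
t=13: vr[C=1536/793 E=20736/12505 H=5120/2501] → run E
t=14: vr[C=1536/793 E=36352/12505 H=5120/2501] → run C
t=15: vr[C=2048/793 E=36352/12505 H=5120/2501] → run H
t=16: vr[C=2048/793 E=36352/12505] → run C
t=17: vr[C=2560/793 E=36352/12505] → run E
t=18: vr[C=2560/793 E=51968/12505] → run C
t=19: vr[C=3072/793 E=51968/12505] → run C
t=20: vr[C=3584/793 E=51968/12505] → run E
t=21: vr[C=3584/793 E=67584/12505] → run C
t=22: vr[E=67584/12505] → run E
t=23: vr[E=16640/2501] → run E
t=24: vr[E=98816/12505] → run E
t=25: (idle)
t=26: (idle)
t=27: (idle)
t=28: (idle)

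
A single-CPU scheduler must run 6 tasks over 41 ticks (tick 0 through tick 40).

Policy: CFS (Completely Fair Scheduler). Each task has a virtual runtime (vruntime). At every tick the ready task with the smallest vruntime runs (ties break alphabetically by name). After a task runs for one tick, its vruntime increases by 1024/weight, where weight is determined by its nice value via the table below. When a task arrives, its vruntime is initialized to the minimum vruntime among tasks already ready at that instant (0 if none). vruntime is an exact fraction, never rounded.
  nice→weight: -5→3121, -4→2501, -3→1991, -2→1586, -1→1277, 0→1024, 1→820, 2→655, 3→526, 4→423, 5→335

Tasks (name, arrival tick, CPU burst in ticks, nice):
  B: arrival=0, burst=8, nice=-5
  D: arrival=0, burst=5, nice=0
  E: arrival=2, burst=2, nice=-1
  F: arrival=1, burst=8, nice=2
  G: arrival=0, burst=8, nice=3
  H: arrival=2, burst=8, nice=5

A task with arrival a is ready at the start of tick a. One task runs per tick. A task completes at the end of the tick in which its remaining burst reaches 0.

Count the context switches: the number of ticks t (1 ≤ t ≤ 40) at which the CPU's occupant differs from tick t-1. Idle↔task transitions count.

t=0: vr[B=0 D=0 G=0] → run B
t=1: vr[B=1024/3121 D=0 F=0 G=0] → run D
t=2: vr[B=1024/3121 D=1 E=0 F=0 G=0 H=0] → run E
t=3: vr[B=1024/3121 D=1 E=1024/1277 F=0 G=0 H=0] → run F
t=4: vr[B=1024/3121 D=1 E=1024/1277 F=1024/655 G=0 H=0] → run G
t=5: vr[B=1024/3121 D=1 E=1024/1277 F=1024/655 G=512/263 H=0] → run H
t=6: vr[B=1024/3121 D=1 E=1024/1277 F=1024/655 G=512/263 H=1024/335] → run B
t=7: vr[B=2048/3121 D=1 E=1024/1277 F=1024/655 G=512/263 H=1024/335] → run B
t=8: vr[B=3072/3121 D=1 E=1024/1277 F=1024/655 G=512/263 H=1024/335] → run E
t=9: vr[B=3072/3121 D=1 F=1024/655 G=512/263 H=1024/335] → run B
t=10: vr[B=4096/3121 D=1 F=1024/655 G=512/263 H=1024/335] → run D
t=11: vr[B=4096/3121 D=2 F=1024/655 G=512/263 H=1024/335] → run B
t=12: vr[B=5120/3121 D=2 F=1024/655 G=512/263 H=1024/335] → run F
t=13: vr[B=5120/3121 D=2 F=2048/655 G=512/263 H=1024/335] → run B
t=14: vr[B=6144/3121 D=2 F=2048/655 G=512/263 H=1024/335] → run G
t=15: vr[B=6144/3121 D=2 F=2048/655 G=1024/263 H=1024/335] → run B
t=16: vr[B=7168/3121 D=2 F=2048/655 G=1024/263 H=1024/335] → run D
t=17: vr[B=7168/3121 D=3 F=2048/655 G=1024/263 H=1024/335] → run B
t=18: vr[D=3 F=2048/655 G=1024/263 H=1024/335] → run D
t=19: vr[D=4 F=2048/655 G=1024/263 H=1024/335] → run H
t=20: vr[D=4 F=2048/655 G=1024/263 H=2048/335] → run F
t=21: vr[D=4 F=3072/655 G=1024/263 H=2048/335] → run G
t=22: vr[D=4 F=3072/655 G=1536/263 H=2048/335] → run D
t=23: vr[F=3072/655 G=1536/263 H=2048/335] → run F
t=24: vr[F=4096/655 G=1536/263 H=2048/335] → run G
t=25: vr[F=4096/655 G=2048/263 H=2048/335] → run H
t=26: vr[F=4096/655 G=2048/263 H=3072/335] → run F
t=27: vr[F=1024/131 G=2048/263 H=3072/335] → run G
t=28: vr[F=1024/131 G=2560/263 H=3072/335] → run F
t=29: vr[F=6144/655 G=2560/263 H=3072/335] → run H
t=30: vr[F=6144/655 G=2560/263 H=4096/335] → run F
t=31: vr[F=7168/655 G=2560/263 H=4096/335] → run G
t=32: vr[F=7168/655 G=3072/263 H=4096/335] → run F
t=33: vr[G=3072/263 H=4096/335] → run G
t=34: vr[G=3584/263 H=4096/335] → run H
t=35: vr[G=3584/263 H=1024/67] → run G
t=36: vr[H=1024/67] → run H
t=37: vr[H=6144/335] → run H
t=38: vr[H=7168/335] → run H
t=39: (idle)
t=40: (idle)

context switches = 36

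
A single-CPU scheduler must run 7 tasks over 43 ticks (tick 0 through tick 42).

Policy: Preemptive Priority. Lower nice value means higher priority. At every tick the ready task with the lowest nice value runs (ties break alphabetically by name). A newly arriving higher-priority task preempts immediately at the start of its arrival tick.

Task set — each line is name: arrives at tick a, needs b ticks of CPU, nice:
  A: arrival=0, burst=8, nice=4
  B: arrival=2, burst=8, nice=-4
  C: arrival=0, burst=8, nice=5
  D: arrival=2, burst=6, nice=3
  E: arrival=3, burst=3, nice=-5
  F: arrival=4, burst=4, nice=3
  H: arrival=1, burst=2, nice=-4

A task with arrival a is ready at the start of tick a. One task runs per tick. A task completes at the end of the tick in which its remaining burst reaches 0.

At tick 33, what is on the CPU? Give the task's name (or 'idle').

t=0: ready={A,C} → run A
t=1: ready={A,C,H} → run H
t=2: ready={A,B,C,D,H} → run B
t=3: ready={A,B,C,D,E,H} → run E
t=4: ready={A,B,C,D,E,F,H} → run E
t=5: ready={A,B,C,D,E,F,H} → run E
t=6: ready={A,B,C,D,F,H} → run B
t=7: ready={A,B,C,D,F,H} → run B
t=8: ready={A,B,C,D,F,H} → run B
t=9: ready={A,B,C,D,F,H} → run B
t=10: ready={A,B,C,D,F,H} → run B
t=11: ready={A,B,C,D,F,H} → run B
t=12: ready={A,B,C,D,F,H} → run B
t=13: ready={A,C,D,F,H} → run H
t=14: ready={A,C,D,F} → run D
t=15: ready={A,C,D,F} → run D
t=16: ready={A,C,D,F} → run D
t=17: ready={A,C,D,F} → run D
t=18: ready={A,C,D,F} → run D
t=19: ready={A,C,D,F} → run D
t=20: ready={A,C,F} → run F
t=21: ready={A,C,F} → run F
t=22: ready={A,C,F} → run F
t=23: ready={A,C,F} → run F
t=24: ready={A,C} → run A
t=25: ready={A,C} → run A
t=26: ready={A,C} → run A
t=27: ready={A,C} → run A
t=28: ready={A,C} → run A
t=29: ready={A,C} → run A
t=30: ready={A,C} → run A
t=31: ready={C} → run C
t=32: ready={C} → run C
t=33: ready={C} → run C
t=34: ready={C} → run C
t=35: ready={C} → run C
t=36: ready={C} → run C
t=37: ready={C} → run C
t=38: ready={C} → run C
t=39: (idle)
t=40: (idle)
t=41: (idle)
t=42: (idle)

running at tick 33 = C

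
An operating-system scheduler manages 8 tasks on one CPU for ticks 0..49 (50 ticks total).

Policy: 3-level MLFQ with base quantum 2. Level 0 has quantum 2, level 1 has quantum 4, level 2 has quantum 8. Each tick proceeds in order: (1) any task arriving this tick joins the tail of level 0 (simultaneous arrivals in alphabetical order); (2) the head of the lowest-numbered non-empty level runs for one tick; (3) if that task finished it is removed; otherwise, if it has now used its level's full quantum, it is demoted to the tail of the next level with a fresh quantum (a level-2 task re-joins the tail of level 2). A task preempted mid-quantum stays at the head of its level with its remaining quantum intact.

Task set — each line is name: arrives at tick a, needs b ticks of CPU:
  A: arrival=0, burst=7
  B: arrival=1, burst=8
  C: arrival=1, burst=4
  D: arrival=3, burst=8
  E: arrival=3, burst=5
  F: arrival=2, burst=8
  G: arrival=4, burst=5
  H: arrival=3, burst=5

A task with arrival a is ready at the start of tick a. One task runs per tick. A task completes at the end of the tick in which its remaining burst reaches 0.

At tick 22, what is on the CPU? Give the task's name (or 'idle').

running at tick 22 = B

t=0: L0/L1/L2 = A/-/- → run A
t=1: L0/L1/L2 = ABC/-/- → run A
t=2: L0/L1/L2 = BCF/A/- → run B
t=3: L0/L1/L2 = BCFDEH/A/- → run B
t=4: L0/L1/L2 = CFDEHG/AB/- → run C
t=5: L0/L1/L2 = CFDEHG/AB/- → run C
t=6: L0/L1/L2 = FDEHG/ABC/- → run F
t=7: L0/L1/L2 = FDEHG/ABC/- → run F
t=8: L0/L1/L2 = DEHG/ABCF/- → run D
t=9: L0/L1/L2 = DEHG/ABCF/- → run D
t=10: L0/L1/L2 = EHG/ABCFD/- → run E
t=11: L0/L1/L2 = EHG/ABCFD/- → run E
t=12: L0/L1/L2 = HG/ABCFDE/- → run H
t=13: L0/L1/L2 = HG/ABCFDE/- → run H
t=14: L0/L1/L2 = G/ABCFDEH/- → run G
t=15: L0/L1/L2 = G/ABCFDEH/- → run G
t=16: L0/L1/L2 = -/ABCFDEHG/- → run A
t=17: L0/L1/L2 = -/ABCFDEHG/- → run A
t=18: L0/L1/L2 = -/ABCFDEHG/- → run A
t=19: L0/L1/L2 = -/ABCFDEHG/- → run A
t=20: L0/L1/L2 = -/BCFDEHG/A → run B
t=21: L0/L1/L2 = -/BCFDEHG/A → run B
t=22: L0/L1/L2 = -/BCFDEHG/A → run B
t=23: L0/L1/L2 = -/BCFDEHG/A → run B
t=24: L0/L1/L2 = -/CFDEHG/AB → run C
t=25: L0/L1/L2 = -/CFDEHG/AB → run C
t=26: L0/L1/L2 = -/FDEHG/AB → run F
t=27: L0/L1/L2 = -/FDEHG/AB → run F
t=28: L0/L1/L2 = -/FDEHG/AB → run F
t=29: L0/L1/L2 = -/FDEHG/AB → run F
t=30: L0/L1/L2 = -/DEHG/ABF → run D
t=31: L0/L1/L2 = -/DEHG/ABF → run D
t=32: L0/L1/L2 = -/DEHG/ABF → run D
t=33: L0/L1/L2 = -/DEHG/ABF → run D
t=34: L0/L1/L2 = -/EHG/ABFD → run E
t=35: L0/L1/L2 = -/EHG/ABFD → run E
t=36: L0/L1/L2 = -/EHG/ABFD → run E
t=37: L0/L1/L2 = -/HG/ABFD → run H
t=38: L0/L1/L2 = -/HG/ABFD → run H
t=39: L0/L1/L2 = -/HG/ABFD → run H
t=40: L0/L1/L2 = -/G/ABFD → run G
t=41: L0/L1/L2 = -/G/ABFD → run G
t=42: L0/L1/L2 = -/G/ABFD → run G
t=43: L0/L1/L2 = -/-/ABFD → run A
t=44: L0/L1/L2 = -/-/BFD → run B
t=45: L0/L1/L2 = -/-/BFD → run B
t=46: L0/L1/L2 = -/-/FD → run F
t=47: L0/L1/L2 = -/-/FD → run F
t=48: L0/L1/L2 = -/-/D → run D
t=49: L0/L1/L2 = -/-/D → run D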